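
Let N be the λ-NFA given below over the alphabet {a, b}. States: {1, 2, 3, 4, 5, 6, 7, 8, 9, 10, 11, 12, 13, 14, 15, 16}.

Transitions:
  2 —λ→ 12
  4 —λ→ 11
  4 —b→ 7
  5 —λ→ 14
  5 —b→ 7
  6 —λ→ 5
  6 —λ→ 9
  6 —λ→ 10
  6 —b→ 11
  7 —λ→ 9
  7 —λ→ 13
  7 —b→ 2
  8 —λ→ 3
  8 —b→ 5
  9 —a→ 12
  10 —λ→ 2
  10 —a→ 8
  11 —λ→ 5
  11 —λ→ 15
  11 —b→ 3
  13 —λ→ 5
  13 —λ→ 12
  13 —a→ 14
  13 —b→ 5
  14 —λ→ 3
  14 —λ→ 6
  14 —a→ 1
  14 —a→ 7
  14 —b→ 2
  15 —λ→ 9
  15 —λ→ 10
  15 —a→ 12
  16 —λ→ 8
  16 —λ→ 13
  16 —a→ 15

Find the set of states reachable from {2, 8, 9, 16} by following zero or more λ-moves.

{2, 3, 5, 6, 8, 9, 10, 12, 13, 14, 16}

Start with {2, 8, 9, 16}.
From 2 via λ: add 12.
From 8 via λ: add 3.
From 16 via λ: add 13.
From 13 via λ: add 5.
From 5 via λ: add 14.
From 14 via λ: add 6.
From 6 via λ: add 10.
No new states can be added; the closed set is {2, 3, 5, 6, 8, 9, 10, 12, 13, 14, 16}.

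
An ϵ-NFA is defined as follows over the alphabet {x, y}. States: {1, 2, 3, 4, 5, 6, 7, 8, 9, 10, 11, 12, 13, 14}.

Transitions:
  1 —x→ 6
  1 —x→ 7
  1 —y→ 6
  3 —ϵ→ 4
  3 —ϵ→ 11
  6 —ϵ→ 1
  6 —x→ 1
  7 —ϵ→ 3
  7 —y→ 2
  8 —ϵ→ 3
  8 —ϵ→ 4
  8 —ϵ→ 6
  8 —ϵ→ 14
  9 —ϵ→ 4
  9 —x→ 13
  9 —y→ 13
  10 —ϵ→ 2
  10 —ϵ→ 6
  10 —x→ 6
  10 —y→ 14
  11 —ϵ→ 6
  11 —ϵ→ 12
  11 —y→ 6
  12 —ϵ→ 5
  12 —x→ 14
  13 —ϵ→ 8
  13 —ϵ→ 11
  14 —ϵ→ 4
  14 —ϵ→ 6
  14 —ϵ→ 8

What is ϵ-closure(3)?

{1, 3, 4, 5, 6, 11, 12}

Start with {3}.
From 3 via ϵ: add 4, 11.
From 11 via ϵ: add 6, 12.
From 6 via ϵ: add 1.
From 12 via ϵ: add 5.
No new states can be added; the closed set is {1, 3, 4, 5, 6, 11, 12}.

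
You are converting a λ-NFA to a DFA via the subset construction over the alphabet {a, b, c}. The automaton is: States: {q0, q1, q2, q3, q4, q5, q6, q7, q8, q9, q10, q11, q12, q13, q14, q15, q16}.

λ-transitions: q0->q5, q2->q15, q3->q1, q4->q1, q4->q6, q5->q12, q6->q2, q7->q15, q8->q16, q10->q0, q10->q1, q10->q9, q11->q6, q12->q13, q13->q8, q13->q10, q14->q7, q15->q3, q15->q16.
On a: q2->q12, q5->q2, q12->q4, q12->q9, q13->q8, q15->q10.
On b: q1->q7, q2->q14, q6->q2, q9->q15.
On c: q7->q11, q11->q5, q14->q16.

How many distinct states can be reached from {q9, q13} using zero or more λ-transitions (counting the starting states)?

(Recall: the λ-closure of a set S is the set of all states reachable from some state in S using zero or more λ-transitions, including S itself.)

9

Start with {q9, q13}.
From q13 via λ: add q8, q10.
From q8 via λ: add q16.
From q10 via λ: add q0, q1.
From q0 via λ: add q5.
From q5 via λ: add q12.
λ-closure = {q0, q1, q5, q8, q9, q10, q12, q13, q16}, which has 9 states.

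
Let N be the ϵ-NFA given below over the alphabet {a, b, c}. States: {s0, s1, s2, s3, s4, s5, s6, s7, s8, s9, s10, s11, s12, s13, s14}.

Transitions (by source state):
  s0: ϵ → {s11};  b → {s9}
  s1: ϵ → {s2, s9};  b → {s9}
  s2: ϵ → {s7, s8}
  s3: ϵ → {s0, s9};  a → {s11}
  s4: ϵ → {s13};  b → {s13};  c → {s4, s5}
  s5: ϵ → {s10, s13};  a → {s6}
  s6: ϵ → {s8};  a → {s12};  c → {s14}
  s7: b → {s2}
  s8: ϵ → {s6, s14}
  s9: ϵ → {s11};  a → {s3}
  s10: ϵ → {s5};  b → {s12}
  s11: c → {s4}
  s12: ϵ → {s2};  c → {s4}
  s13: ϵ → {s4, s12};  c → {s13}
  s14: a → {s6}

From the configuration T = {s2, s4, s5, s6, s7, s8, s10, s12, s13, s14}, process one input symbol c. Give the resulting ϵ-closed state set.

s4 on c → {s4, s5}.
s6 on c → {s14}.
s12 on c → {s4}.
s13 on c → {s13}.
No c-transition from s2, s5, s7, s8, s10, s14.
Union after reading c: {s4, s5, s13, s14}.
Now take the ϵ-closure:
From s5 via ϵ: add s10.
From s13 via ϵ: add s12.
From s12 via ϵ: add s2.
From s2 via ϵ: add s7, s8.
From s8 via ϵ: add s6.
No new states can be added; the closed set is {s2, s4, s5, s6, s7, s8, s10, s12, s13, s14}.

{s2, s4, s5, s6, s7, s8, s10, s12, s13, s14}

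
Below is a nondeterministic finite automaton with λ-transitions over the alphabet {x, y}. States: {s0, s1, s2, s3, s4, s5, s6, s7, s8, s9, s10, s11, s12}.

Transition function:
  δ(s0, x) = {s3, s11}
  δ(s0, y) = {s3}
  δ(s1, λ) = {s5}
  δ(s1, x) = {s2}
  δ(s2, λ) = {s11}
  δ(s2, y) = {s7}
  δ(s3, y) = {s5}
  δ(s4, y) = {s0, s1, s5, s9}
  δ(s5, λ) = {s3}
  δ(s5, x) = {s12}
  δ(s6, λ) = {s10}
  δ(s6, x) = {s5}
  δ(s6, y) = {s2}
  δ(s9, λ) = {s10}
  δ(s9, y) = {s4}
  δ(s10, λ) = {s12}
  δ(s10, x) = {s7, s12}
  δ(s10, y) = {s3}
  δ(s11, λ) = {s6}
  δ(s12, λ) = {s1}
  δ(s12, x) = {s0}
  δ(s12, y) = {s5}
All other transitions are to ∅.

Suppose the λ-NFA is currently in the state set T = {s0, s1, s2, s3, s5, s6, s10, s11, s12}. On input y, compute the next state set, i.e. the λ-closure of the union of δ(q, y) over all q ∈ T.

s0 on y → {s3}.
s2 on y → {s7}.
s3 on y → {s5}.
s6 on y → {s2}.
s10 on y → {s3}.
s12 on y → {s5}.
No y-transition from s1, s5, s11.
Union after reading y: {s2, s3, s5, s7}.
Now take the λ-closure:
From s2 via λ: add s11.
From s11 via λ: add s6.
From s6 via λ: add s10.
From s10 via λ: add s12.
From s12 via λ: add s1.
No new states can be added; the closed set is {s1, s2, s3, s5, s6, s7, s10, s11, s12}.

{s1, s2, s3, s5, s6, s7, s10, s11, s12}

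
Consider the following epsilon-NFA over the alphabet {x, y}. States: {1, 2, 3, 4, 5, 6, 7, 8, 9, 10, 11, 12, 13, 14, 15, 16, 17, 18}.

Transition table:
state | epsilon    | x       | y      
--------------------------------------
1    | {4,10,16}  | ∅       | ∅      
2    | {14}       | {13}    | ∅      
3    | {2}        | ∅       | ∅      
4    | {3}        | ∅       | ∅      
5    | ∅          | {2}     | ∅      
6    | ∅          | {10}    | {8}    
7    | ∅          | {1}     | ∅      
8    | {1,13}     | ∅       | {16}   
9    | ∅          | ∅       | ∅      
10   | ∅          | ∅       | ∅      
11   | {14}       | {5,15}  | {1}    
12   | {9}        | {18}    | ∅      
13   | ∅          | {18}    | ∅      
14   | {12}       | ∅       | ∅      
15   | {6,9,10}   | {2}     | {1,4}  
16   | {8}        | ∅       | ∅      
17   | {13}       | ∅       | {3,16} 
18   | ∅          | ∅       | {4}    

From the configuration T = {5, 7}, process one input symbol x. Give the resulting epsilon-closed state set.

5 on x → {2}.
7 on x → {1}.
Union after reading x: {1, 2}.
Now take the epsilon-closure:
From 1 via epsilon: add 4, 10, 16.
From 2 via epsilon: add 14.
From 4 via epsilon: add 3.
From 14 via epsilon: add 12.
From 16 via epsilon: add 8.
From 8 via epsilon: add 13.
From 12 via epsilon: add 9.
No new states can be added; the closed set is {1, 2, 3, 4, 8, 9, 10, 12, 13, 14, 16}.

{1, 2, 3, 4, 8, 9, 10, 12, 13, 14, 16}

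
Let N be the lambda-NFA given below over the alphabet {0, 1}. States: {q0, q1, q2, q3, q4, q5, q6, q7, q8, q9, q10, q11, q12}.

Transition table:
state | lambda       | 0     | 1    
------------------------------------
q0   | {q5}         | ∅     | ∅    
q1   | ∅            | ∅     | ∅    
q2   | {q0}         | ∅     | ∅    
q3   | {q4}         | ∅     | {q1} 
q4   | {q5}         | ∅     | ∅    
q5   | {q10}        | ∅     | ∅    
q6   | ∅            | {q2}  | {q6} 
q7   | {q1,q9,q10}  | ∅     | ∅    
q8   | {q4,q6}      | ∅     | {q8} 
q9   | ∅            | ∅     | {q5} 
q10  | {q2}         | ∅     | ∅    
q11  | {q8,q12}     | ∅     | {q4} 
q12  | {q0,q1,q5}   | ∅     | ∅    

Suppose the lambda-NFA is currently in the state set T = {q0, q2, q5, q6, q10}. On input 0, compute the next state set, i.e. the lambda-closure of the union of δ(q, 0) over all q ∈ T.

q6 on 0 → {q2}.
No 0-transition from q0, q2, q5, q10.
Union after reading 0: {q2}.
Now take the lambda-closure:
From q2 via lambda: add q0.
From q0 via lambda: add q5.
From q5 via lambda: add q10.
No new states can be added; the closed set is {q0, q2, q5, q10}.

{q0, q2, q5, q10}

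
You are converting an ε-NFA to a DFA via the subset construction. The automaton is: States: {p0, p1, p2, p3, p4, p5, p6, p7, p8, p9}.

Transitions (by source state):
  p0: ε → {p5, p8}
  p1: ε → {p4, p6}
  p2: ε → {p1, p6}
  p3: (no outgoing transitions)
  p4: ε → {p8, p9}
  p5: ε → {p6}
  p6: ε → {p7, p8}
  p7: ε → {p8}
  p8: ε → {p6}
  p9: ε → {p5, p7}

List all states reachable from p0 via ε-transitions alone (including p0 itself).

Start with {p0}.
From p0 via ε: add p5, p8.
From p5 via ε: add p6.
From p6 via ε: add p7.
No new states can be added; the closed set is {p0, p5, p6, p7, p8}.

{p0, p5, p6, p7, p8}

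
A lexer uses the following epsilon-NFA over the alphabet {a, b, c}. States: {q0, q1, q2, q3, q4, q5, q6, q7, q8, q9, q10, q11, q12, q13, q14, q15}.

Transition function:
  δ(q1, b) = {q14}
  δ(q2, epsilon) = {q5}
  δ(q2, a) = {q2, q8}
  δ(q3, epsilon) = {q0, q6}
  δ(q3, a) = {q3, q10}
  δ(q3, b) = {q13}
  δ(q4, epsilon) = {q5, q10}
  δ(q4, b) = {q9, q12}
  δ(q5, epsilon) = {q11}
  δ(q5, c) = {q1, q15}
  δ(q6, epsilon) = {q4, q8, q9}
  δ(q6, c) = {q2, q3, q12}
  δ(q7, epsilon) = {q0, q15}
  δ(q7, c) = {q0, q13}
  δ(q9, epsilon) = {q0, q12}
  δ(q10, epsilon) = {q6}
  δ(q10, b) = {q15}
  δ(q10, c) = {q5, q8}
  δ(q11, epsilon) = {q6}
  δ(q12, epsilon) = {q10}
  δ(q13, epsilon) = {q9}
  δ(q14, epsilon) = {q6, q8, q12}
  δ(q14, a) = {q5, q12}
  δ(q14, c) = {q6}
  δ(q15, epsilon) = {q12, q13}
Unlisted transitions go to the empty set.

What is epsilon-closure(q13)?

Start with {q13}.
From q13 via epsilon: add q9.
From q9 via epsilon: add q0, q12.
From q12 via epsilon: add q10.
From q10 via epsilon: add q6.
From q6 via epsilon: add q4, q8.
From q4 via epsilon: add q5.
From q5 via epsilon: add q11.
No new states can be added; the closed set is {q0, q4, q5, q6, q8, q9, q10, q11, q12, q13}.

{q0, q4, q5, q6, q8, q9, q10, q11, q12, q13}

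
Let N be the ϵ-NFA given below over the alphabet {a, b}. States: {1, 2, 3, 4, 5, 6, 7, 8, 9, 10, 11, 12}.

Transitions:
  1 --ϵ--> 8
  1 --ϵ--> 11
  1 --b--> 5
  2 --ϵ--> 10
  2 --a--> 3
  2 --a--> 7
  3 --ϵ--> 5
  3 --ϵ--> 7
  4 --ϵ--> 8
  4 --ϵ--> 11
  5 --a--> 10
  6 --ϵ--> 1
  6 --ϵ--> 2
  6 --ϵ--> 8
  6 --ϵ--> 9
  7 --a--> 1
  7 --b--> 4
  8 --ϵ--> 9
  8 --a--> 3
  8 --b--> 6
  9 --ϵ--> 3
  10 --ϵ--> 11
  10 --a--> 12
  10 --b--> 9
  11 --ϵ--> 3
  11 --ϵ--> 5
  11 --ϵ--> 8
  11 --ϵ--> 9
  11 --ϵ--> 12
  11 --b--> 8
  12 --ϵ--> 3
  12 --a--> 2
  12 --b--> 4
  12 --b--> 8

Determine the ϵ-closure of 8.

{3, 5, 7, 8, 9}

Start with {8}.
From 8 via ϵ: add 9.
From 9 via ϵ: add 3.
From 3 via ϵ: add 5, 7.
No new states can be added; the closed set is {3, 5, 7, 8, 9}.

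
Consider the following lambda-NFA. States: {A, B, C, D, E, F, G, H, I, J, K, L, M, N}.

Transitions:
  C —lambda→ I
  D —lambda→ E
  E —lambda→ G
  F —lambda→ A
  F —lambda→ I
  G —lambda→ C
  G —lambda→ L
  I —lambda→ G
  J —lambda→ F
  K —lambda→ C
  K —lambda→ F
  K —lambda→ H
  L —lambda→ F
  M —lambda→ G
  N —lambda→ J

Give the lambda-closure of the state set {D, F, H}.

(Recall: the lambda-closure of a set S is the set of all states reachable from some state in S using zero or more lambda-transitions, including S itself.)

Start with {D, F, H}.
From D via lambda: add E.
From F via lambda: add A, I.
From E via lambda: add G.
From G via lambda: add C, L.
No new states can be added; the closed set is {A, C, D, E, F, G, H, I, L}.

{A, C, D, E, F, G, H, I, L}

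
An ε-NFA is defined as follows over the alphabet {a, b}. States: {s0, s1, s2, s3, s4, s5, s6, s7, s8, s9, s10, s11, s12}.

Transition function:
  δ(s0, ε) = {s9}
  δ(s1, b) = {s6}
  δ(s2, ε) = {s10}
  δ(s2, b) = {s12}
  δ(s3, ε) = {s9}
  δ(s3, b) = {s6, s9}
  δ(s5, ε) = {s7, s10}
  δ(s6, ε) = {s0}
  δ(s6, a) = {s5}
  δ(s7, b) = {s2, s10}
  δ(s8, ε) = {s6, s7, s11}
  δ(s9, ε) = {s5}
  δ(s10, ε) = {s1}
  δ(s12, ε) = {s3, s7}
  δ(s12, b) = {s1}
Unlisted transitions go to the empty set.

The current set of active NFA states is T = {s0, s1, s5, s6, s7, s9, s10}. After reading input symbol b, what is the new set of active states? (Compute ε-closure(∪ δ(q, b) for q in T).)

{s0, s1, s2, s5, s6, s7, s9, s10}

s1 on b → {s6}.
s7 on b → {s2, s10}.
No b-transition from s0, s5, s6, s9, s10.
Union after reading b: {s2, s6, s10}.
Now take the ε-closure:
From s6 via ε: add s0.
From s10 via ε: add s1.
From s0 via ε: add s9.
From s9 via ε: add s5.
From s5 via ε: add s7.
No new states can be added; the closed set is {s0, s1, s2, s5, s6, s7, s9, s10}.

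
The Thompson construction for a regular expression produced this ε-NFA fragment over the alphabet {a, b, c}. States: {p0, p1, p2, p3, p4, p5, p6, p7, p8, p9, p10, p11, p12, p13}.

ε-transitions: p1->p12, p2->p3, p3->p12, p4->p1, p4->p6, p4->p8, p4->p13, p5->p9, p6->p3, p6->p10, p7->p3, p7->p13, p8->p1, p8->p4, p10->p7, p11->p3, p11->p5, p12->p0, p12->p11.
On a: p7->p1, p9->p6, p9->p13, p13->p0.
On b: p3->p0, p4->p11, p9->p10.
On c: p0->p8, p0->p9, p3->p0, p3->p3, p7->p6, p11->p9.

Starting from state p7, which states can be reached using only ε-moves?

Start with {p7}.
From p7 via ε: add p3, p13.
From p3 via ε: add p12.
From p12 via ε: add p0, p11.
From p11 via ε: add p5.
From p5 via ε: add p9.
No new states can be added; the closed set is {p0, p3, p5, p7, p9, p11, p12, p13}.

{p0, p3, p5, p7, p9, p11, p12, p13}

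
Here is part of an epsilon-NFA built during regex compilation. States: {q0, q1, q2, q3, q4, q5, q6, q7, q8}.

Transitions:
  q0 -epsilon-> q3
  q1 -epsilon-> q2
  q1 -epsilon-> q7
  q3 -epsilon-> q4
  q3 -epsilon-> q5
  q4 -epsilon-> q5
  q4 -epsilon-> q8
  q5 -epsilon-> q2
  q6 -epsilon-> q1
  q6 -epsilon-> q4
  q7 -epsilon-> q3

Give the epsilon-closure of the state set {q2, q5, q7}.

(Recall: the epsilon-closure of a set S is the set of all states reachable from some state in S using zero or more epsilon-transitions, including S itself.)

Start with {q2, q5, q7}.
From q7 via epsilon: add q3.
From q3 via epsilon: add q4.
From q4 via epsilon: add q8.
No new states can be added; the closed set is {q2, q3, q4, q5, q7, q8}.

{q2, q3, q4, q5, q7, q8}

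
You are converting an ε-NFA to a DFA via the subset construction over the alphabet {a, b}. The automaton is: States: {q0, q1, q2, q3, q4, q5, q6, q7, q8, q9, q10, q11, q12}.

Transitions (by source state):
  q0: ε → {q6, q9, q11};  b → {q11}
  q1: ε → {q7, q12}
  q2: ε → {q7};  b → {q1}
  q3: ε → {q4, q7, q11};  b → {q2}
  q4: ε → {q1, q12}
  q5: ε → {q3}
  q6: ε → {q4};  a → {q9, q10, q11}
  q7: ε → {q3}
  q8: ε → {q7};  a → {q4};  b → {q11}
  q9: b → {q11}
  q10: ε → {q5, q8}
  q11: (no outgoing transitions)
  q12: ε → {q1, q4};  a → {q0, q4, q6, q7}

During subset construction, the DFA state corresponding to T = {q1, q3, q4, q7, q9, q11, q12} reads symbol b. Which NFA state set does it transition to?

q3 on b → {q2}.
q9 on b → {q11}.
No b-transition from q1, q4, q7, q11, q12.
Union after reading b: {q2, q11}.
Now take the ε-closure:
From q2 via ε: add q7.
From q7 via ε: add q3.
From q3 via ε: add q4.
From q4 via ε: add q1, q12.
No new states can be added; the closed set is {q1, q2, q3, q4, q7, q11, q12}.

{q1, q2, q3, q4, q7, q11, q12}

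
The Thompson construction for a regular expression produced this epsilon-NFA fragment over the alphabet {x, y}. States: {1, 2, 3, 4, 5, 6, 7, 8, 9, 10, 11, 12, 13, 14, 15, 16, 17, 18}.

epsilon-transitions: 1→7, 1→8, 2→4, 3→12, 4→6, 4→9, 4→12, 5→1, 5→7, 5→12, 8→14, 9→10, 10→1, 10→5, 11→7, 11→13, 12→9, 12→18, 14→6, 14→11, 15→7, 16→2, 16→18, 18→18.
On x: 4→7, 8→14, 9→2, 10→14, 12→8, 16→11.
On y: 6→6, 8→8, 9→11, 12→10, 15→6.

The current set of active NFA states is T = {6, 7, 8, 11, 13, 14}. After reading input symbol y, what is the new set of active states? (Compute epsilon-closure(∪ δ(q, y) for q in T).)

6 on y → {6}.
8 on y → {8}.
No y-transition from 7, 11, 13, 14.
Union after reading y: {6, 8}.
Now take the epsilon-closure:
From 8 via epsilon: add 14.
From 14 via epsilon: add 11.
From 11 via epsilon: add 7, 13.
No new states can be added; the closed set is {6, 7, 8, 11, 13, 14}.

{6, 7, 8, 11, 13, 14}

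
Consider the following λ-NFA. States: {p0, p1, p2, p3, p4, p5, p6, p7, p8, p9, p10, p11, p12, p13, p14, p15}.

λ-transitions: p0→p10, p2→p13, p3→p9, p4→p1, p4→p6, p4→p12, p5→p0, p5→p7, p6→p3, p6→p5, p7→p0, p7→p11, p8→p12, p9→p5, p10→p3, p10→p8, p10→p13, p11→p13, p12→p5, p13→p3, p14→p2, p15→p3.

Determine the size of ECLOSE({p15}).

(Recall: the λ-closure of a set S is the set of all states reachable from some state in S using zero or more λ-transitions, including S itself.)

11

Start with {p15}.
From p15 via λ: add p3.
From p3 via λ: add p9.
From p9 via λ: add p5.
From p5 via λ: add p0, p7.
From p0 via λ: add p10.
From p7 via λ: add p11.
From p10 via λ: add p8, p13.
From p8 via λ: add p12.
λ-closure = {p0, p3, p5, p7, p8, p9, p10, p11, p12, p13, p15}, which has 11 states.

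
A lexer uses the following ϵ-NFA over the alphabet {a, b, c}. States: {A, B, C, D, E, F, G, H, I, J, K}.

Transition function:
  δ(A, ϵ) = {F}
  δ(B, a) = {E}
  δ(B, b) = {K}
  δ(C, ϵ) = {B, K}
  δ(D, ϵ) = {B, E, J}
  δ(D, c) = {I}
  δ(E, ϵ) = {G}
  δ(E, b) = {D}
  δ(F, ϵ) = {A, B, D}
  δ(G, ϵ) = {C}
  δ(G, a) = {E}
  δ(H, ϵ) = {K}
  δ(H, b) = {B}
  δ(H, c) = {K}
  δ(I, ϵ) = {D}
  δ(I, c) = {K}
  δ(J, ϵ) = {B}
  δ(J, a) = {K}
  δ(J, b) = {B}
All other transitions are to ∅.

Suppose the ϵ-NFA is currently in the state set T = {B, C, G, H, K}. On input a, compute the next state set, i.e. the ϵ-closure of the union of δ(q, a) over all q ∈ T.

{B, C, E, G, K}

B on a → {E}.
G on a → {E}.
No a-transition from C, H, K.
Union after reading a: {E}.
Now take the ϵ-closure:
From E via ϵ: add G.
From G via ϵ: add C.
From C via ϵ: add B, K.
No new states can be added; the closed set is {B, C, E, G, K}.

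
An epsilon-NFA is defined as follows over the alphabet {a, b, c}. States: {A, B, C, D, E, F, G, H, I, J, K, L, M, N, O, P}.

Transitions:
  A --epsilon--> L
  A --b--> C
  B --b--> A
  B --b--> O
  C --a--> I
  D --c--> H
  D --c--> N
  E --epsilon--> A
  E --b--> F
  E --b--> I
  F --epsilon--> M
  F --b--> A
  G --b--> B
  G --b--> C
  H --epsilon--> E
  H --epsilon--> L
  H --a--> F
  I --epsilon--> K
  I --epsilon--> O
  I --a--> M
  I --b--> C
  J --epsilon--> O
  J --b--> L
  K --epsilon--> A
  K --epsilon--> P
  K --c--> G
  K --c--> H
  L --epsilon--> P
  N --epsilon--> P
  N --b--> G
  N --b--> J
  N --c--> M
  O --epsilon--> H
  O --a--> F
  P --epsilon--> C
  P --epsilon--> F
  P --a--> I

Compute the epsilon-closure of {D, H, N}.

Start with {D, H, N}.
From H via epsilon: add E, L.
From N via epsilon: add P.
From E via epsilon: add A.
From P via epsilon: add C, F.
From F via epsilon: add M.
No new states can be added; the closed set is {A, C, D, E, F, H, L, M, N, P}.

{A, C, D, E, F, H, L, M, N, P}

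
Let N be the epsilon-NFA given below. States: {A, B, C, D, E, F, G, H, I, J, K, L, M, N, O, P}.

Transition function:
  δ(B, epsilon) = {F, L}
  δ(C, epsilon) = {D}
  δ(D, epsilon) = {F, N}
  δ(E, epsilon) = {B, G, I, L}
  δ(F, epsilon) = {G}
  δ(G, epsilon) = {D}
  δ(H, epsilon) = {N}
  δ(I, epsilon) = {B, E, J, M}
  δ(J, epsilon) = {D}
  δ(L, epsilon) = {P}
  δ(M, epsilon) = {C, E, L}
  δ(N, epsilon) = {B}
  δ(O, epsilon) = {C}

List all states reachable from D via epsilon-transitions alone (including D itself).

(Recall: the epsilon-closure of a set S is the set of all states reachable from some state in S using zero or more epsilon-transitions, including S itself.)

Start with {D}.
From D via epsilon: add F, N.
From F via epsilon: add G.
From N via epsilon: add B.
From B via epsilon: add L.
From L via epsilon: add P.
No new states can be added; the closed set is {B, D, F, G, L, N, P}.

{B, D, F, G, L, N, P}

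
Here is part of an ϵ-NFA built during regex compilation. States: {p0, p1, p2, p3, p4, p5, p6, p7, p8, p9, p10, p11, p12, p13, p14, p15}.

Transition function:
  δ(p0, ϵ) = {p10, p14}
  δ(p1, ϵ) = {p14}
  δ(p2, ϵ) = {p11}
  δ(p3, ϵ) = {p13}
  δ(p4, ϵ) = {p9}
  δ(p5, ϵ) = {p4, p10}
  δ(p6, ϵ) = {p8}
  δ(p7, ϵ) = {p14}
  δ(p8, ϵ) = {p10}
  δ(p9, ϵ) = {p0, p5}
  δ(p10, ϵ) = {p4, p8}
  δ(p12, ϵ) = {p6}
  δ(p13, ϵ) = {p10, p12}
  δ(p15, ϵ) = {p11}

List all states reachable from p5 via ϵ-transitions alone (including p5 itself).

Start with {p5}.
From p5 via ϵ: add p4, p10.
From p4 via ϵ: add p9.
From p10 via ϵ: add p8.
From p9 via ϵ: add p0.
From p0 via ϵ: add p14.
No new states can be added; the closed set is {p0, p4, p5, p8, p9, p10, p14}.

{p0, p4, p5, p8, p9, p10, p14}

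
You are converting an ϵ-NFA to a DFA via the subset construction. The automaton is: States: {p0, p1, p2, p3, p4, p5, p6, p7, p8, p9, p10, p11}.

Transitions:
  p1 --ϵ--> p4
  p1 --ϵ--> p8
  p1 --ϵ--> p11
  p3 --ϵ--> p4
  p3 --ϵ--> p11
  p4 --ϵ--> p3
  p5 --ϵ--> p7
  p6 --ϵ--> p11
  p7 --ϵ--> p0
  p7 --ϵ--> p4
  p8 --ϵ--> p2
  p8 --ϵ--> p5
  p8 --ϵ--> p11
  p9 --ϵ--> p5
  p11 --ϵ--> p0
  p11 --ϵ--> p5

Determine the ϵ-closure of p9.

Start with {p9}.
From p9 via ϵ: add p5.
From p5 via ϵ: add p7.
From p7 via ϵ: add p0, p4.
From p4 via ϵ: add p3.
From p3 via ϵ: add p11.
No new states can be added; the closed set is {p0, p3, p4, p5, p7, p9, p11}.

{p0, p3, p4, p5, p7, p9, p11}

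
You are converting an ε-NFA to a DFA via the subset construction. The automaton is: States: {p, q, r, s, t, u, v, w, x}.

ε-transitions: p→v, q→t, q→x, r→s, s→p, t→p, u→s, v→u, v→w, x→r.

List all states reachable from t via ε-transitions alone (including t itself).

Start with {t}.
From t via ε: add p.
From p via ε: add v.
From v via ε: add u, w.
From u via ε: add s.
No new states can be added; the closed set is {p, s, t, u, v, w}.

{p, s, t, u, v, w}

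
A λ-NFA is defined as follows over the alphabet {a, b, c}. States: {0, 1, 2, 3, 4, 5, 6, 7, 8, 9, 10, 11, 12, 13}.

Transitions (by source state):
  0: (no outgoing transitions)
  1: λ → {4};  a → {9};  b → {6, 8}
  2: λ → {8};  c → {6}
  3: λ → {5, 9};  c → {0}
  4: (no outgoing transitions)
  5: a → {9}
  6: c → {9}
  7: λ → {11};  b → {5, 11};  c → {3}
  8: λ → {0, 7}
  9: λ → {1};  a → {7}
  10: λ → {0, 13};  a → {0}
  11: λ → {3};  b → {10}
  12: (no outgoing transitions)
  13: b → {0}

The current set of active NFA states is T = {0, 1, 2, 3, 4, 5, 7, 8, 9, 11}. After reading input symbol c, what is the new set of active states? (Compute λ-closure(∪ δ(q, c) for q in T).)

{0, 1, 3, 4, 5, 6, 9}

2 on c → {6}.
3 on c → {0}.
7 on c → {3}.
No c-transition from 0, 1, 4, 5, 8, 9, 11.
Union after reading c: {0, 3, 6}.
Now take the λ-closure:
From 3 via λ: add 5, 9.
From 9 via λ: add 1.
From 1 via λ: add 4.
No new states can be added; the closed set is {0, 1, 3, 4, 5, 6, 9}.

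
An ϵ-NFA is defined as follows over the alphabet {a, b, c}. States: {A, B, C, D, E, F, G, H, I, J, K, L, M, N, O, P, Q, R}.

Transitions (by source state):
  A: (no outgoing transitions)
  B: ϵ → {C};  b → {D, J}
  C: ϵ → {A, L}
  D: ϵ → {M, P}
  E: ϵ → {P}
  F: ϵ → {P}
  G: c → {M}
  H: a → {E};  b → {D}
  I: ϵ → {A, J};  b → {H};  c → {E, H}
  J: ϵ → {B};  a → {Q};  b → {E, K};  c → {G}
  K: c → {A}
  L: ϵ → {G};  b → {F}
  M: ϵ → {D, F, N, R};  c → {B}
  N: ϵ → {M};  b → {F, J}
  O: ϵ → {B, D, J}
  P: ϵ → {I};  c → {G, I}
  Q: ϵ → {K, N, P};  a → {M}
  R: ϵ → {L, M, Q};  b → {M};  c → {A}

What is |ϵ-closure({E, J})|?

Start with {E, J}.
From E via ϵ: add P.
From J via ϵ: add B.
From B via ϵ: add C.
From P via ϵ: add I.
From C via ϵ: add A, L.
From L via ϵ: add G.
ϵ-closure = {A, B, C, E, G, I, J, L, P}, which has 9 states.

9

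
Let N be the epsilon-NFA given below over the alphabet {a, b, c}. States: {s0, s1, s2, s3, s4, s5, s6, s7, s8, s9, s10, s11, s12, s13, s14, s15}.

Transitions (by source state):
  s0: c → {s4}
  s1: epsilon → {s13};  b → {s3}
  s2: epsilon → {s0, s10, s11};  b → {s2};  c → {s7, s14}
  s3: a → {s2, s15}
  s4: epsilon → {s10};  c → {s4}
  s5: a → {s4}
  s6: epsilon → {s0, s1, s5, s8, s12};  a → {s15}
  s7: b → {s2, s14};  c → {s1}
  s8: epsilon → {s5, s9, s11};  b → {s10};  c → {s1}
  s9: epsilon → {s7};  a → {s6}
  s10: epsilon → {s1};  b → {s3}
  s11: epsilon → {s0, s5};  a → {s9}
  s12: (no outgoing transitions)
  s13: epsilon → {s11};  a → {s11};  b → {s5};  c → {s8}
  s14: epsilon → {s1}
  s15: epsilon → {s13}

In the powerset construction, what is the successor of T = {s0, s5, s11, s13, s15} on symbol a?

s5 on a → {s4}.
s11 on a → {s9}.
s13 on a → {s11}.
No a-transition from s0, s15.
Union after reading a: {s4, s9, s11}.
Now take the epsilon-closure:
From s4 via epsilon: add s10.
From s9 via epsilon: add s7.
From s11 via epsilon: add s0, s5.
From s10 via epsilon: add s1.
From s1 via epsilon: add s13.
No new states can be added; the closed set is {s0, s1, s4, s5, s7, s9, s10, s11, s13}.

{s0, s1, s4, s5, s7, s9, s10, s11, s13}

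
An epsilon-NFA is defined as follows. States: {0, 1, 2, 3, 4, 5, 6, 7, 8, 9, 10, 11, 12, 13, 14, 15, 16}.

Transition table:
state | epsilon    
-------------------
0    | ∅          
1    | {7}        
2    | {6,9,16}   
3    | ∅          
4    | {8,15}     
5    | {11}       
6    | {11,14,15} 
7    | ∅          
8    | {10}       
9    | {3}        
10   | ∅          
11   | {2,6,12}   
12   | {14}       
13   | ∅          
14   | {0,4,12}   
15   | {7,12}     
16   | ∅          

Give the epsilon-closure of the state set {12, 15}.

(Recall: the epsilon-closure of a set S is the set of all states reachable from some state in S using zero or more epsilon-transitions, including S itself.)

Start with {12, 15}.
From 12 via epsilon: add 14.
From 15 via epsilon: add 7.
From 14 via epsilon: add 0, 4.
From 4 via epsilon: add 8.
From 8 via epsilon: add 10.
No new states can be added; the closed set is {0, 4, 7, 8, 10, 12, 14, 15}.

{0, 4, 7, 8, 10, 12, 14, 15}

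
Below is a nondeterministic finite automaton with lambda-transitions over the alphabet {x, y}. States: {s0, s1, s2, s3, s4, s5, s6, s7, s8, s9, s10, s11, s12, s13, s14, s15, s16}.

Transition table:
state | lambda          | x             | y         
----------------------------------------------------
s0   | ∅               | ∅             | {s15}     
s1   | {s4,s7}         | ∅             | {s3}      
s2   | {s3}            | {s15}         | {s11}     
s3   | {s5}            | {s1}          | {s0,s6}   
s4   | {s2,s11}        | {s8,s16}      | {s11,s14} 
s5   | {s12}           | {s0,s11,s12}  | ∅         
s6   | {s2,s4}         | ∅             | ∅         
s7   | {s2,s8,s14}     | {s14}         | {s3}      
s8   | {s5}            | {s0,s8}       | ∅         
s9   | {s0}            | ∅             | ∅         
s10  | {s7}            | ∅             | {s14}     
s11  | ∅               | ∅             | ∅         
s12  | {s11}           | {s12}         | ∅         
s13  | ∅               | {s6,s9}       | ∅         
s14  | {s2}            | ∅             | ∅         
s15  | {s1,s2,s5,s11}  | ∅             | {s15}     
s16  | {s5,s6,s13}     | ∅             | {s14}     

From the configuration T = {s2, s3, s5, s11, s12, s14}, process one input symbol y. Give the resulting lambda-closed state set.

s2 on y → {s11}.
s3 on y → {s0, s6}.
No y-transition from s5, s11, s12, s14.
Union after reading y: {s0, s6, s11}.
Now take the lambda-closure:
From s6 via lambda: add s2, s4.
From s2 via lambda: add s3.
From s3 via lambda: add s5.
From s5 via lambda: add s12.
No new states can be added; the closed set is {s0, s2, s3, s4, s5, s6, s11, s12}.

{s0, s2, s3, s4, s5, s6, s11, s12}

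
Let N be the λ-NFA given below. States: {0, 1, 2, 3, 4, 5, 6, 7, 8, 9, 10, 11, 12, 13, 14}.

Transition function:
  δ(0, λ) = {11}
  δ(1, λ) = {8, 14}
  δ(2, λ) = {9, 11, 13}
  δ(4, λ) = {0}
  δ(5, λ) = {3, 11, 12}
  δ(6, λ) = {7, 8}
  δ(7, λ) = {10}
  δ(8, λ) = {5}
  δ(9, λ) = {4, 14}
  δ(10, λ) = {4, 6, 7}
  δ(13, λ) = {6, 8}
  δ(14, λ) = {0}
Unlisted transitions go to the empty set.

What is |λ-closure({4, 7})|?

Start with {4, 7}.
From 4 via λ: add 0.
From 7 via λ: add 10.
From 0 via λ: add 11.
From 10 via λ: add 6.
From 6 via λ: add 8.
From 8 via λ: add 5.
From 5 via λ: add 3, 12.
λ-closure = {0, 3, 4, 5, 6, 7, 8, 10, 11, 12}, which has 10 states.

10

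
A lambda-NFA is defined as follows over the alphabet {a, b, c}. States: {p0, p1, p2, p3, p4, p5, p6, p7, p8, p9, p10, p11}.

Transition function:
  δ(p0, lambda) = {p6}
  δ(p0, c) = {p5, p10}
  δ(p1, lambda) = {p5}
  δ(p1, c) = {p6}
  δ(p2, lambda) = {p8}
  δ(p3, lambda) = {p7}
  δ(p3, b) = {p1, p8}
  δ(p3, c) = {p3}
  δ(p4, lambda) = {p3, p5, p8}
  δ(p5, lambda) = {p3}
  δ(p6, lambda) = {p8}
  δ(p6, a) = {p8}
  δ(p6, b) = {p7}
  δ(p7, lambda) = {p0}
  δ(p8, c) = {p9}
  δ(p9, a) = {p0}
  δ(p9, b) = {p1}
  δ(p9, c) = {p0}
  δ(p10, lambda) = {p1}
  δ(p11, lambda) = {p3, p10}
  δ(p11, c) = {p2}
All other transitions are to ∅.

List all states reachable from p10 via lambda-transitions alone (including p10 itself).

Start with {p10}.
From p10 via lambda: add p1.
From p1 via lambda: add p5.
From p5 via lambda: add p3.
From p3 via lambda: add p7.
From p7 via lambda: add p0.
From p0 via lambda: add p6.
From p6 via lambda: add p8.
No new states can be added; the closed set is {p0, p1, p3, p5, p6, p7, p8, p10}.

{p0, p1, p3, p5, p6, p7, p8, p10}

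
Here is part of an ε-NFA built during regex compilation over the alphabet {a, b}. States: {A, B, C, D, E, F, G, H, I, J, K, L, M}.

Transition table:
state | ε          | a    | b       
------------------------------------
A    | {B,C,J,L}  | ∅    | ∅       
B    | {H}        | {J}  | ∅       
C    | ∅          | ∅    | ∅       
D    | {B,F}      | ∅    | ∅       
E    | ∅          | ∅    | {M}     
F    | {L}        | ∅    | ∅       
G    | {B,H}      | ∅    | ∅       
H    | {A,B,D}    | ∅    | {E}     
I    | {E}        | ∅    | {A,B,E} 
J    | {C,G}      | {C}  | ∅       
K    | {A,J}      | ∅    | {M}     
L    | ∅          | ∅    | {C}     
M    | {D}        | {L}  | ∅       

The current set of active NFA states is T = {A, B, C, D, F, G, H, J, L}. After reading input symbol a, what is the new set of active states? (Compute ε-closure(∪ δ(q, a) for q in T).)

{A, B, C, D, F, G, H, J, L}

B on a → {J}.
J on a → {C}.
No a-transition from A, C, D, F, G, H, L.
Union after reading a: {C, J}.
Now take the ε-closure:
From J via ε: add G.
From G via ε: add B, H.
From H via ε: add A, D.
From A via ε: add L.
From D via ε: add F.
No new states can be added; the closed set is {A, B, C, D, F, G, H, J, L}.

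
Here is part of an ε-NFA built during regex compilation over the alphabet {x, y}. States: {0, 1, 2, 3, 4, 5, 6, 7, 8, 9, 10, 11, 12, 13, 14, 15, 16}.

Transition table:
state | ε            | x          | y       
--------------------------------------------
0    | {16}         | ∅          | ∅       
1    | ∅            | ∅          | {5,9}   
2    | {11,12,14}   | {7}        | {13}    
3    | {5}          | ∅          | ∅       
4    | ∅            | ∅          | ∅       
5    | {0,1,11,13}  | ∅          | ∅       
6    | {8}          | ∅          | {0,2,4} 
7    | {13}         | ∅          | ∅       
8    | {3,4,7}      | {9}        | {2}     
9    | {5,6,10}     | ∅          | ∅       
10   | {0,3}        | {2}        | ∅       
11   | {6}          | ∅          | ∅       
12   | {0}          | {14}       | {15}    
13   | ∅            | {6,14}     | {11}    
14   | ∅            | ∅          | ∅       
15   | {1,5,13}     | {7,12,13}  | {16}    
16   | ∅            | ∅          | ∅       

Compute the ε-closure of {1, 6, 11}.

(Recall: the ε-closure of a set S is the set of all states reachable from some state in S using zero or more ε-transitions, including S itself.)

Start with {1, 6, 11}.
From 6 via ε: add 8.
From 8 via ε: add 3, 4, 7.
From 3 via ε: add 5.
From 7 via ε: add 13.
From 5 via ε: add 0.
From 0 via ε: add 16.
No new states can be added; the closed set is {0, 1, 3, 4, 5, 6, 7, 8, 11, 13, 16}.

{0, 1, 3, 4, 5, 6, 7, 8, 11, 13, 16}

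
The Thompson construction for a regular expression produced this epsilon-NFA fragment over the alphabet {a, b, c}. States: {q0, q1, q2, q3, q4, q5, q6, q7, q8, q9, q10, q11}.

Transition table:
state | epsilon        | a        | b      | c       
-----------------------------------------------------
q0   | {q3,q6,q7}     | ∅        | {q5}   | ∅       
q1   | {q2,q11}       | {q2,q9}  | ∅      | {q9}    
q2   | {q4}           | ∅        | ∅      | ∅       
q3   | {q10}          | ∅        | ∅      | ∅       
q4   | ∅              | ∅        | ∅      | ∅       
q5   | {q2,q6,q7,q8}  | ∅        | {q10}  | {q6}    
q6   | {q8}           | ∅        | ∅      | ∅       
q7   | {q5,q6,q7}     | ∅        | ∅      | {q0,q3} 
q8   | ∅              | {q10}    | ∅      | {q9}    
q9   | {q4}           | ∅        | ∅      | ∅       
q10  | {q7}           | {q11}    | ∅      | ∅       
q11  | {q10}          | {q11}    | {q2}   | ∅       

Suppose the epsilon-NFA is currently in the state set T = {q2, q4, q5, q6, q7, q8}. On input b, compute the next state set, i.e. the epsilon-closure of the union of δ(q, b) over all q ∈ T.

q5 on b → {q10}.
No b-transition from q2, q4, q6, q7, q8.
Union after reading b: {q10}.
Now take the epsilon-closure:
From q10 via epsilon: add q7.
From q7 via epsilon: add q5, q6.
From q5 via epsilon: add q2, q8.
From q2 via epsilon: add q4.
No new states can be added; the closed set is {q2, q4, q5, q6, q7, q8, q10}.

{q2, q4, q5, q6, q7, q8, q10}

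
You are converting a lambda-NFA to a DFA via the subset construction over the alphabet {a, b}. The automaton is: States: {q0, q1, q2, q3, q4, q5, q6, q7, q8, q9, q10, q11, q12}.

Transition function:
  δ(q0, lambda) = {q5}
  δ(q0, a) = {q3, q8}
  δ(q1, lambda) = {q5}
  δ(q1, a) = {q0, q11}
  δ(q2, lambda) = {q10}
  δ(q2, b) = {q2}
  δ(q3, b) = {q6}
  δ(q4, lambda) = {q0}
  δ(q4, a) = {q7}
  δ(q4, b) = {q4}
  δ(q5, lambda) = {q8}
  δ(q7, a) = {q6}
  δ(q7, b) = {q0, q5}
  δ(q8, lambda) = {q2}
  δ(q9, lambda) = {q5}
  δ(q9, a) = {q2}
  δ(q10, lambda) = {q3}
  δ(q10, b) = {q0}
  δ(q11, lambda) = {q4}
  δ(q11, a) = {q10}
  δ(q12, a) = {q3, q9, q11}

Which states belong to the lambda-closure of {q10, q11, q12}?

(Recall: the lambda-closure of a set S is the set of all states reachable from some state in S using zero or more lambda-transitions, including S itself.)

Start with {q10, q11, q12}.
From q10 via lambda: add q3.
From q11 via lambda: add q4.
From q4 via lambda: add q0.
From q0 via lambda: add q5.
From q5 via lambda: add q8.
From q8 via lambda: add q2.
No new states can be added; the closed set is {q0, q2, q3, q4, q5, q8, q10, q11, q12}.

{q0, q2, q3, q4, q5, q8, q10, q11, q12}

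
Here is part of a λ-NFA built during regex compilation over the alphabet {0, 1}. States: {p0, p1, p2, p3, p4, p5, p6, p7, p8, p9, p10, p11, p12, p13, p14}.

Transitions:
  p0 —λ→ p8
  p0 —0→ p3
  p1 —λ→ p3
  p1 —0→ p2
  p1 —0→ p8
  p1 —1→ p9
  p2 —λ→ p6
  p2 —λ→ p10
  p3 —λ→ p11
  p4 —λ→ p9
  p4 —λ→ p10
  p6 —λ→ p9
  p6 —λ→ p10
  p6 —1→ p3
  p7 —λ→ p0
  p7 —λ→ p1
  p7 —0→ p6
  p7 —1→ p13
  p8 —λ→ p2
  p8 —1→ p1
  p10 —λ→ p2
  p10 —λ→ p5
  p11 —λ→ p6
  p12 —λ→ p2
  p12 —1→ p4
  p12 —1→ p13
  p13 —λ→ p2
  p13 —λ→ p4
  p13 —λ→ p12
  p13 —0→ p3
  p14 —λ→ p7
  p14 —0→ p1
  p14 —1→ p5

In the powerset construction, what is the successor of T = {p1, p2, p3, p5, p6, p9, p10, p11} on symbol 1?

p1 on 1 → {p9}.
p6 on 1 → {p3}.
No 1-transition from p2, p3, p5, p9, p10, p11.
Union after reading 1: {p3, p9}.
Now take the λ-closure:
From p3 via λ: add p11.
From p11 via λ: add p6.
From p6 via λ: add p10.
From p10 via λ: add p2, p5.
No new states can be added; the closed set is {p2, p3, p5, p6, p9, p10, p11}.

{p2, p3, p5, p6, p9, p10, p11}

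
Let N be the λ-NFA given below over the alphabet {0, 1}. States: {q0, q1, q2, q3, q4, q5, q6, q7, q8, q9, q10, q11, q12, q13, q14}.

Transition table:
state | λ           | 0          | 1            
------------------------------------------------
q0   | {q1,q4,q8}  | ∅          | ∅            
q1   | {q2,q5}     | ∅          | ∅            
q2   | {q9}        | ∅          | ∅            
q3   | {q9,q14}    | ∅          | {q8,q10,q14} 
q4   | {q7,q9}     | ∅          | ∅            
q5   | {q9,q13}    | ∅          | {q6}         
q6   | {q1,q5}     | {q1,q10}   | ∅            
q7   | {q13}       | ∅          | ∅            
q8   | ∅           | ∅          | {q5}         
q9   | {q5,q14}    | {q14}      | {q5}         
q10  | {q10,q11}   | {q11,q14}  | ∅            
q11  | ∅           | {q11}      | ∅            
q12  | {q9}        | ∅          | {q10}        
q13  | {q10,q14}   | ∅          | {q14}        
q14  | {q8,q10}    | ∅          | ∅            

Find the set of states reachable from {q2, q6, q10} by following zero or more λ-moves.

{q1, q2, q5, q6, q8, q9, q10, q11, q13, q14}

Start with {q2, q6, q10}.
From q2 via λ: add q9.
From q6 via λ: add q1, q5.
From q10 via λ: add q11.
From q5 via λ: add q13.
From q9 via λ: add q14.
From q14 via λ: add q8.
No new states can be added; the closed set is {q1, q2, q5, q6, q8, q9, q10, q11, q13, q14}.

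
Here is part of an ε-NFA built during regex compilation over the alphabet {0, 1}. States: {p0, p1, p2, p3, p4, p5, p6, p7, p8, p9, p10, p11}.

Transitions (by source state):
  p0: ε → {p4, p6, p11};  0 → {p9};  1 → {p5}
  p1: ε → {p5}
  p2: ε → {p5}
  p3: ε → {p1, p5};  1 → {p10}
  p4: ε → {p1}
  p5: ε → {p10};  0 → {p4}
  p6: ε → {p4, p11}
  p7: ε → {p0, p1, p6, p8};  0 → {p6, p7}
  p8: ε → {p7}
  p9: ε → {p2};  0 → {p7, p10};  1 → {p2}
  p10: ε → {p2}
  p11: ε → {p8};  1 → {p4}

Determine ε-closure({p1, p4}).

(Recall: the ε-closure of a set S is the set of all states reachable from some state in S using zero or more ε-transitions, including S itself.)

{p1, p2, p4, p5, p10}

Start with {p1, p4}.
From p1 via ε: add p5.
From p5 via ε: add p10.
From p10 via ε: add p2.
No new states can be added; the closed set is {p1, p2, p4, p5, p10}.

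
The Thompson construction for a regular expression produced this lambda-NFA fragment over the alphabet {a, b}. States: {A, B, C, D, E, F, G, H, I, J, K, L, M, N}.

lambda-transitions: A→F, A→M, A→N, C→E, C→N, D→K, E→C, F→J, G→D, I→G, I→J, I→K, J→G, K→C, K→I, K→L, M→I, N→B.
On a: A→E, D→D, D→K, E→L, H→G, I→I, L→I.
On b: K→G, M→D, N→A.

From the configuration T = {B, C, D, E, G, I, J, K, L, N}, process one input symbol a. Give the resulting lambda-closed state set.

D on a → {D, K}.
E on a → {L}.
I on a → {I}.
L on a → {I}.
No a-transition from B, C, G, J, K, N.
Union after reading a: {D, I, K, L}.
Now take the lambda-closure:
From I via lambda: add G, J.
From K via lambda: add C.
From C via lambda: add E, N.
From N via lambda: add B.
No new states can be added; the closed set is {B, C, D, E, G, I, J, K, L, N}.

{B, C, D, E, G, I, J, K, L, N}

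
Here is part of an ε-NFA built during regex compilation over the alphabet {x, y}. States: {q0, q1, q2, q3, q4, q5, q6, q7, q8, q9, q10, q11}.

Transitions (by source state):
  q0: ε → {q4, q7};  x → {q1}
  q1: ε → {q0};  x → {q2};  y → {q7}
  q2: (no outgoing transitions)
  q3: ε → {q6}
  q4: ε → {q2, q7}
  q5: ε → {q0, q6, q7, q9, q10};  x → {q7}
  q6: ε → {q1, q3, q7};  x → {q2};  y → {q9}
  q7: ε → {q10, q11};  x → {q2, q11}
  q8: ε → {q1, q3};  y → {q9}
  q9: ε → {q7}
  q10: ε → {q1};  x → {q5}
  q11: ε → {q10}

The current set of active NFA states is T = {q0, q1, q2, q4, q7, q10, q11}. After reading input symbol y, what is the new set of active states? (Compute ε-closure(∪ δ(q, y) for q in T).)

{q0, q1, q2, q4, q7, q10, q11}

q1 on y → {q7}.
No y-transition from q0, q2, q4, q7, q10, q11.
Union after reading y: {q7}.
Now take the ε-closure:
From q7 via ε: add q10, q11.
From q10 via ε: add q1.
From q1 via ε: add q0.
From q0 via ε: add q4.
From q4 via ε: add q2.
No new states can be added; the closed set is {q0, q1, q2, q4, q7, q10, q11}.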